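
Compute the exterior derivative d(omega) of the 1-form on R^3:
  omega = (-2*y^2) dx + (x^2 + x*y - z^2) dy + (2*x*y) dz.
d(omega) = (2*x + 5*y) dx ∧ dy + (2*y) dx ∧ dz + (2*x + 2*z) dy ∧ dz

For a 1-form omega = sum_i f_i dx_i, the exterior derivative is
  d(omega) = sum_{i < j} (∂f_j/∂x_i - ∂f_i/∂x_j) dx_i ∧ dx_j.
  coefficient of dx ∧ dy: ∂f_2/∂x - ∂f_1/∂y = ∂(x^2 + x*y - z^2)/∂x - ∂(-2*y^2)/∂y = 2*x + 5*y
  coefficient of dx ∧ dz: ∂f_3/∂x - ∂f_1/∂z = ∂(2*x*y)/∂x - ∂(-2*y^2)/∂z = 2*y
  coefficient of dy ∧ dz: ∂f_3/∂y - ∂f_2/∂z = ∂(2*x*y)/∂y - ∂(x^2 + x*y - z^2)/∂z = 2*x + 2*z
Assembling: d(omega) = (2*x + 5*y) dx ∧ dy + (2*y) dx ∧ dz + (2*x + 2*z) dy ∧ dz.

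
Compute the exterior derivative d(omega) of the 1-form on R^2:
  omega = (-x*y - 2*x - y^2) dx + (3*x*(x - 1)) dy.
d(omega) = (7*x + 2*y - 3) dx ∧ dy

For a 1-form omega = sum_i f_i dx_i, the exterior derivative is
  d(omega) = sum_{i < j} (∂f_j/∂x_i - ∂f_i/∂x_j) dx_i ∧ dx_j.
  coefficient of dx ∧ dy: ∂f_2/∂x - ∂f_1/∂y = ∂(3*x*(x - 1))/∂x - ∂(-x*y - 2*x - y^2)/∂y = 7*x + 2*y - 3
Assembling: d(omega) = (7*x + 2*y - 3) dx ∧ dy.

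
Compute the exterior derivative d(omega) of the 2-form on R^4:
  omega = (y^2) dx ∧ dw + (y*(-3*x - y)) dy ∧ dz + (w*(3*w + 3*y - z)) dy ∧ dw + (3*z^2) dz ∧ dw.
d(omega) = (-2*y) dx ∧ dy ∧ dw + (-3*y) dx ∧ dy ∧ dz + (w) dy ∧ dz ∧ dw

For a 2-form omega = sum_{i<j} g_{ij} dx_i ∧ dx_j, the exterior derivative is
  d(omega) = sum_{i<j} d(g_{ij}) ∧ dx_i ∧ dx_j = sum_{i<j, k} (∂g_{ij}/∂x_k) dx_k ∧ dx_i ∧ dx_j.
Expand each term, using dx_k ∧ dx_i ∧ dx_j = sgn(permutation) dx_{(a)} ∧ dx_{(b)} ∧ dx_{(c)} with (a < b < c) sorted:
  d(y^2) includes (∂/∂y)(y^2) dy = (2*y) dy, which multiplied by dx ∧ dw gives (-2*y) dx ∧ dy ∧ dw
  d(y*(-3*x - y)) includes (∂/∂x)(y*(-3*x - y)) dx = (-3*y) dx, which multiplied by dy ∧ dz gives (-3*y) dx ∧ dy ∧ dz
  d(w*(3*w + 3*y - z)) includes (∂/∂z)(w*(3*w + 3*y - z)) dz = (-w) dz, which multiplied by dy ∧ dw gives (w) dy ∧ dz ∧ dw
Collecting like 3-forms: d(omega) = (-2*y) dx ∧ dy ∧ dw + (-3*y) dx ∧ dy ∧ dz + (w) dy ∧ dz ∧ dw.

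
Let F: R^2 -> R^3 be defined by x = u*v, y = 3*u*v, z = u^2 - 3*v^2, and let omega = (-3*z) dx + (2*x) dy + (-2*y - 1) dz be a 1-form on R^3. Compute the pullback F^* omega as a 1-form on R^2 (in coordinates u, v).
F^* omega = (-15*u^2*v + 6*u*v^2 - 2*u + 9*v^3) du + (-3*u^3 + 6*u^2*v + 45*u*v^2 + 6*v) dv

Using F^*(f dg) = (f ∘ F) d(g ∘ F), substitute each coordinate x_i by F_i(u, v) in f_i, and replace dx_i by d F_i = (∂F_i/∂u) du + (∂F_i/∂v) dv.
  For the x component: f_1(F) = -3*u^2 + 9*v^2; d F_1 = (v) du + (u) dv
  For the y component: f_2(F) = 2*u*v; d F_2 = (3*v) du + (3*u) dv
  For the z component: f_3(F) = -6*u*v - 1; d F_3 = (2*u) du + (-6*v) dv
Combining and collecting du, dv coefficients:
  coeff of du: -15*u^2*v + 6*u*v^2 - 2*u + 9*v^3
  coeff of dv: -3*u^3 + 6*u^2*v + 45*u*v^2 + 6*v
F^* omega = (-15*u^2*v + 6*u*v^2 - 2*u + 9*v^3) du + (-3*u^3 + 6*u^2*v + 45*u*v^2 + 6*v) dv.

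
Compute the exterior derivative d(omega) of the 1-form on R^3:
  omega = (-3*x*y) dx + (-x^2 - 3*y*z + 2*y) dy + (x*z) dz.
d(omega) = (x) dx ∧ dy + (z) dx ∧ dz + (3*y) dy ∧ dz

For a 1-form omega = sum_i f_i dx_i, the exterior derivative is
  d(omega) = sum_{i < j} (∂f_j/∂x_i - ∂f_i/∂x_j) dx_i ∧ dx_j.
  coefficient of dx ∧ dy: ∂f_2/∂x - ∂f_1/∂y = ∂(-x^2 - 3*y*z + 2*y)/∂x - ∂(-3*x*y)/∂y = x
  coefficient of dx ∧ dz: ∂f_3/∂x - ∂f_1/∂z = ∂(x*z)/∂x - ∂(-3*x*y)/∂z = z
  coefficient of dy ∧ dz: ∂f_3/∂y - ∂f_2/∂z = ∂(x*z)/∂y - ∂(-x^2 - 3*y*z + 2*y)/∂z = 3*y
Assembling: d(omega) = (x) dx ∧ dy + (z) dx ∧ dz + (3*y) dy ∧ dz.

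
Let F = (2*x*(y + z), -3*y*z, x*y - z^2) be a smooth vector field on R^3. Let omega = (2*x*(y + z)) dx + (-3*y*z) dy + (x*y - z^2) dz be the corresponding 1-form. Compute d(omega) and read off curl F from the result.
d(omega) = (x + 3*y) dy ∧ dz + (2*x - y) dz ∧ dx + (-2*x) dx ∧ dy; curl F = (x + 3*y, 2*x - y, -2*x)

d omega = sum_{i<j} (∂f_j/∂x_i - ∂f_i/∂x_j) dx_i ∧ dx_j. Under the identification (dy ∧ dz, dz ∧ dx, dx ∧ dy) ↔ (e_x, e_y, e_z), the coefficients are exactly the components of curl F. Compute:
  ∂R/∂y - ∂Q/∂z = (x) - (-3*y) = x + 3*y
  ∂P/∂z - ∂R/∂x = (2*x) - (y) = 2*x - y
  ∂Q/∂x - ∂P/∂y = (0) - (2*x) = -2*x.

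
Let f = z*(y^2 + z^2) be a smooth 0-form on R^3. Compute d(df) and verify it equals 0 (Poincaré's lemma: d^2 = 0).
d(df) = 0

Step 1: df = sum_i (∂f/∂x_i) dx_i = (0) dx + (2*y*z) dy + (y^2 + 3*z^2) dz.
Step 2: Apply d again. Using the 1-form formula, the coefficient of dx ∧ dy in d(df) is ∂^2 f/∂x ∂y - ∂^2 f/∂y ∂x = (0) - (0) = 0 (equality of mixed partials for smooth f).
Similarly for dx ∧ dz and dy ∧ dz — all coefficients vanish. So d(df) = 0.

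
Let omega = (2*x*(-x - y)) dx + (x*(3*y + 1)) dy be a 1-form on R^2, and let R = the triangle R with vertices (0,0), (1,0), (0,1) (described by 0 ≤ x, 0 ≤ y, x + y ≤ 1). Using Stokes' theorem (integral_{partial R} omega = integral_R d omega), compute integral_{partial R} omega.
integral_(partial R) omega = 4/3

Stokes: integral_partial_R omega = integral_R d omega with d omega = (∂Q/∂x - ∂P/∂y) dx ∧ dy.
  ∂Q/∂x = 3*y + 1
  ∂P/∂y = -2*x
  integrand = ∂Q/∂x - ∂P/∂y = 2*x + 3*y + 1.
Integrating over R: integral_0^1 integral_0^{1-x} (2*x + 3*y + 1) dy dx = 4/3.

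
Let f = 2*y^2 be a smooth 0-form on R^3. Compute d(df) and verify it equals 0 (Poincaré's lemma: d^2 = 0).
d(df) = 0

Step 1: df = sum_i (∂f/∂x_i) dx_i = (0) dx + (4*y) dy + (0) dz.
Step 2: Apply d again. Using the 1-form formula, the coefficient of dx ∧ dy in d(df) is ∂^2 f/∂x ∂y - ∂^2 f/∂y ∂x = (0) - (0) = 0 (equality of mixed partials for smooth f).
Similarly for dx ∧ dz and dy ∧ dz — all coefficients vanish. So d(df) = 0.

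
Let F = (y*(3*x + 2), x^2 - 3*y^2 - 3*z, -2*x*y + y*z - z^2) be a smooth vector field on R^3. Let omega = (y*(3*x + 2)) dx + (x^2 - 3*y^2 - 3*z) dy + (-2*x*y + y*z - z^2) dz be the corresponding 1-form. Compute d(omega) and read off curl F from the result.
d(omega) = (-2*x + z + 3) dy ∧ dz + (2*y) dz ∧ dx + (-x - 2) dx ∧ dy; curl F = (-2*x + z + 3, 2*y, -x - 2)

d omega = sum_{i<j} (∂f_j/∂x_i - ∂f_i/∂x_j) dx_i ∧ dx_j. Under the identification (dy ∧ dz, dz ∧ dx, dx ∧ dy) ↔ (e_x, e_y, e_z), the coefficients are exactly the components of curl F. Compute:
  ∂R/∂y - ∂Q/∂z = (-2*x + z) - (-3) = -2*x + z + 3
  ∂P/∂z - ∂R/∂x = (0) - (-2*y) = 2*y
  ∂Q/∂x - ∂P/∂y = (2*x) - (3*x + 2) = -x - 2.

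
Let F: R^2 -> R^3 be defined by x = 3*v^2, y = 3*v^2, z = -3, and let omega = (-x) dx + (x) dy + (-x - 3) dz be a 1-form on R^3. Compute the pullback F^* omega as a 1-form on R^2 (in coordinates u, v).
F^* omega = 0

Using F^*(f dg) = (f ∘ F) d(g ∘ F), substitute each coordinate x_i by F_i(u, v) in f_i, and replace dx_i by d F_i = (∂F_i/∂u) du + (∂F_i/∂v) dv.
  For the x component: f_1(F) = -3*v^2; d F_1 = (0) du + (6*v) dv
  For the y component: f_2(F) = 3*v^2; d F_2 = (0) du + (6*v) dv
  For the z component: f_3(F) = -3*v^2 - 3; d F_3 = (0) du + (0) dv
Combining and collecting du, dv coefficients:
  coeff of du: 0
  coeff of dv: 0
F^* omega = 0.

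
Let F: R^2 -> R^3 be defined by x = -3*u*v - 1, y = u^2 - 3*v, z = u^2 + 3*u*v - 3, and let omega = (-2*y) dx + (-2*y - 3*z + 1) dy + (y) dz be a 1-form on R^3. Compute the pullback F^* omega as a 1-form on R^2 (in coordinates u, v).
F^* omega = (-8*u^3 - 9*u^2*v + 6*u*v + 20*u - 27*v^2) du + (9*u^3 + 15*u^2 - 18*v - 30) dv

Using F^*(f dg) = (f ∘ F) d(g ∘ F), substitute each coordinate x_i by F_i(u, v) in f_i, and replace dx_i by d F_i = (∂F_i/∂u) du + (∂F_i/∂v) dv.
  For the x component: f_1(F) = -2*u^2 + 6*v; d F_1 = (-3*v) du + (-3*u) dv
  For the y component: f_2(F) = -5*u^2 - 9*u*v + 6*v + 10; d F_2 = (2*u) du + (-3) dv
  For the z component: f_3(F) = u^2 - 3*v; d F_3 = (2*u + 3*v) du + (3*u) dv
Combining and collecting du, dv coefficients:
  coeff of du: -8*u^3 - 9*u^2*v + 6*u*v + 20*u - 27*v^2
  coeff of dv: 9*u^3 + 15*u^2 - 18*v - 30
F^* omega = (-8*u^3 - 9*u^2*v + 6*u*v + 20*u - 27*v^2) du + (9*u^3 + 15*u^2 - 18*v - 30) dv.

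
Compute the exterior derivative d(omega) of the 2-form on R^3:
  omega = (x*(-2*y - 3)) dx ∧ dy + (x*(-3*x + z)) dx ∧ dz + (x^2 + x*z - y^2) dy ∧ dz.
d(omega) = (2*x + z) dx ∧ dy ∧ dz

For a 2-form omega = sum_{i<j} g_{ij} dx_i ∧ dx_j, the exterior derivative is
  d(omega) = sum_{i<j} d(g_{ij}) ∧ dx_i ∧ dx_j = sum_{i<j, k} (∂g_{ij}/∂x_k) dx_k ∧ dx_i ∧ dx_j.
Expand each term, using dx_k ∧ dx_i ∧ dx_j = sgn(permutation) dx_{(a)} ∧ dx_{(b)} ∧ dx_{(c)} with (a < b < c) sorted:
  d(x^2 + x*z - y^2) includes (∂/∂x)(x^2 + x*z - y^2) dx = (2*x + z) dx, which multiplied by dy ∧ dz gives (2*x + z) dx ∧ dy ∧ dz
Collecting like 3-forms: d(omega) = (2*x + z) dx ∧ dy ∧ dz.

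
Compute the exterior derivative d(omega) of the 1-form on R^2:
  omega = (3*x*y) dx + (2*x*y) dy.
d(omega) = (-3*x + 2*y) dx ∧ dy

For a 1-form omega = sum_i f_i dx_i, the exterior derivative is
  d(omega) = sum_{i < j} (∂f_j/∂x_i - ∂f_i/∂x_j) dx_i ∧ dx_j.
  coefficient of dx ∧ dy: ∂f_2/∂x - ∂f_1/∂y = ∂(2*x*y)/∂x - ∂(3*x*y)/∂y = -3*x + 2*y
Assembling: d(omega) = (-3*x + 2*y) dx ∧ dy.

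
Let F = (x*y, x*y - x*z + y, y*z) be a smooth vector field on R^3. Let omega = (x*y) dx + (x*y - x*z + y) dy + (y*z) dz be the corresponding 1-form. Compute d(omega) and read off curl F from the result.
d(omega) = (x + z) dy ∧ dz + (0) dz ∧ dx + (-x + y - z) dx ∧ dy; curl F = (x + z, 0, -x + y - z)

d omega = sum_{i<j} (∂f_j/∂x_i - ∂f_i/∂x_j) dx_i ∧ dx_j. Under the identification (dy ∧ dz, dz ∧ dx, dx ∧ dy) ↔ (e_x, e_y, e_z), the coefficients are exactly the components of curl F. Compute:
  ∂R/∂y - ∂Q/∂z = (z) - (-x) = x + z
  ∂P/∂z - ∂R/∂x = (0) - (0) = 0
  ∂Q/∂x - ∂P/∂y = (y - z) - (x) = -x + y - z.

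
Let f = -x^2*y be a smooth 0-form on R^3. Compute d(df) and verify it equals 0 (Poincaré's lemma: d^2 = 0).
d(df) = 0

Step 1: df = sum_i (∂f/∂x_i) dx_i = (-2*x*y) dx + (-x^2) dy + (0) dz.
Step 2: Apply d again. Using the 1-form formula, the coefficient of dx ∧ dy in d(df) is ∂^2 f/∂x ∂y - ∂^2 f/∂y ∂x = (-2*x) - (-2*x) = 0 (equality of mixed partials for smooth f).
Similarly for dx ∧ dz and dy ∧ dz — all coefficients vanish. So d(df) = 0.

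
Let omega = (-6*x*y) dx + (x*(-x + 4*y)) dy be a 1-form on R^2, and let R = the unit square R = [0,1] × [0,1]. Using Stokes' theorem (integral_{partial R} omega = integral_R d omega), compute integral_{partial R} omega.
integral_(partial R) omega = 4

Stokes: integral_partial_R omega = integral_R d omega with d omega = (∂Q/∂x - ∂P/∂y) dx ∧ dy.
  ∂Q/∂x = -2*x + 4*y
  ∂P/∂y = -6*x
  integrand = ∂Q/∂x - ∂P/∂y = 4*x + 4*y.
Integrating over R: integral_0^1 integral_0^1 (4*x + 4*y) dx dy = 4.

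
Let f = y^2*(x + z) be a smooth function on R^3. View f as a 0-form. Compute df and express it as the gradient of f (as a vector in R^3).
df = (y^2) dx + (2*y*(x + z)) dy + (y^2) dz; grad f = (y^2, 2*y*(x + z), y^2)

For a 0-form f, d f = (∂f/∂x) dx + (∂f/∂y) dy + (∂f/∂z) dz. The components of the vector representation are exactly the entries of grad f in Cartesian coordinates:
  ∂f/∂x = y^2
  ∂f/∂y = 2*y*(x + z)
  ∂f/∂z = y^2.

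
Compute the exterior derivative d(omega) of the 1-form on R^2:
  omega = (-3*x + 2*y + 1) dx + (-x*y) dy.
d(omega) = (-y - 2) dx ∧ dy

For a 1-form omega = sum_i f_i dx_i, the exterior derivative is
  d(omega) = sum_{i < j} (∂f_j/∂x_i - ∂f_i/∂x_j) dx_i ∧ dx_j.
  coefficient of dx ∧ dy: ∂f_2/∂x - ∂f_1/∂y = ∂(-x*y)/∂x - ∂(-3*x + 2*y + 1)/∂y = -y - 2
Assembling: d(omega) = (-y - 2) dx ∧ dy.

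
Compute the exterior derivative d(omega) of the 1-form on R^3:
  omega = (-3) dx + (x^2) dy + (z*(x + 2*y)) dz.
d(omega) = (2*x) dx ∧ dy + (z) dx ∧ dz + (2*z) dy ∧ dz

For a 1-form omega = sum_i f_i dx_i, the exterior derivative is
  d(omega) = sum_{i < j} (∂f_j/∂x_i - ∂f_i/∂x_j) dx_i ∧ dx_j.
  coefficient of dx ∧ dy: ∂f_2/∂x - ∂f_1/∂y = ∂(x^2)/∂x - ∂(-3)/∂y = 2*x
  coefficient of dx ∧ dz: ∂f_3/∂x - ∂f_1/∂z = ∂(z*(x + 2*y))/∂x - ∂(-3)/∂z = z
  coefficient of dy ∧ dz: ∂f_3/∂y - ∂f_2/∂z = ∂(z*(x + 2*y))/∂y - ∂(x^2)/∂z = 2*z
Assembling: d(omega) = (2*x) dx ∧ dy + (z) dx ∧ dz + (2*z) dy ∧ dz.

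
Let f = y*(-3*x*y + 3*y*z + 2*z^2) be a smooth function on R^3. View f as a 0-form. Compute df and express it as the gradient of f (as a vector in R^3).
df = (-3*y^2) dx + (-6*x*y + 6*y*z + 2*z^2) dy + (y*(3*y + 4*z)) dz; grad f = (-3*y^2, -6*x*y + 6*y*z + 2*z^2, y*(3*y + 4*z))

For a 0-form f, d f = (∂f/∂x) dx + (∂f/∂y) dy + (∂f/∂z) dz. The components of the vector representation are exactly the entries of grad f in Cartesian coordinates:
  ∂f/∂x = -3*y^2
  ∂f/∂y = -6*x*y + 6*y*z + 2*z^2
  ∂f/∂z = y*(3*y + 4*z).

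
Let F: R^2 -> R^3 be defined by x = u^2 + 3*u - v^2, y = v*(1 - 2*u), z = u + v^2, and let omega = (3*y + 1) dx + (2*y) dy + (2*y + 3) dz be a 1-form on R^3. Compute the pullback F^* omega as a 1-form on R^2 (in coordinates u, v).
F^* omega = (-12*u^2*v + 8*u*v^2 - 16*u*v + 2*u - 4*v^2 + 11*v + 6) du + (2*v*(4*u^2 + 2*u*v - 4*u - v + 3)) dv

Using F^*(f dg) = (f ∘ F) d(g ∘ F), substitute each coordinate x_i by F_i(u, v) in f_i, and replace dx_i by d F_i = (∂F_i/∂u) du + (∂F_i/∂v) dv.
  For the x component: f_1(F) = -6*u*v + 3*v + 1; d F_1 = (2*u + 3) du + (-2*v) dv
  For the y component: f_2(F) = 2*v*(1 - 2*u); d F_2 = (-2*v) du + (1 - 2*u) dv
  For the z component: f_3(F) = -4*u*v + 2*v + 3; d F_3 = (1) du + (2*v) dv
Combining and collecting du, dv coefficients:
  coeff of du: -12*u^2*v + 8*u*v^2 - 16*u*v + 2*u - 4*v^2 + 11*v + 6
  coeff of dv: 2*v*(4*u^2 + 2*u*v - 4*u - v + 3)
F^* omega = (-12*u^2*v + 8*u*v^2 - 16*u*v + 2*u - 4*v^2 + 11*v + 6) du + (2*v*(4*u^2 + 2*u*v - 4*u - v + 3)) dv.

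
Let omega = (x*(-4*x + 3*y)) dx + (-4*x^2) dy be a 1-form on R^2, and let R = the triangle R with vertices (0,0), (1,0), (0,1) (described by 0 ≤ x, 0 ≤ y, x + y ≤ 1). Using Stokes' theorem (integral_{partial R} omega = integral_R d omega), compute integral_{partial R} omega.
integral_(partial R) omega = -11/6

Stokes: integral_partial_R omega = integral_R d omega with d omega = (∂Q/∂x - ∂P/∂y) dx ∧ dy.
  ∂Q/∂x = -8*x
  ∂P/∂y = 3*x
  integrand = ∂Q/∂x - ∂P/∂y = -11*x.
Integrating over R: integral_0^1 integral_0^{1-x} (-11*x) dy dx = -11/6.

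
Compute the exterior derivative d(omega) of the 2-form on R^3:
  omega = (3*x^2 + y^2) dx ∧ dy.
d(omega) = 0

For a 2-form omega = sum_{i<j} g_{ij} dx_i ∧ dx_j, the exterior derivative is
  d(omega) = sum_{i<j} d(g_{ij}) ∧ dx_i ∧ dx_j = sum_{i<j, k} (∂g_{ij}/∂x_k) dx_k ∧ dx_i ∧ dx_j.
Expand each term, using dx_k ∧ dx_i ∧ dx_j = sgn(permutation) dx_{(a)} ∧ dx_{(b)} ∧ dx_{(c)} with (a < b < c) sorted:

Collecting like 3-forms: d(omega) = 0.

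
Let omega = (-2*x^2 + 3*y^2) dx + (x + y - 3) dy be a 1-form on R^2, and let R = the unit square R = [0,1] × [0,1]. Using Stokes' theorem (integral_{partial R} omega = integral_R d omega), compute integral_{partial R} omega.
integral_(partial R) omega = -2

Stokes: integral_partial_R omega = integral_R d omega with d omega = (∂Q/∂x - ∂P/∂y) dx ∧ dy.
  ∂Q/∂x = 1
  ∂P/∂y = 6*y
  integrand = ∂Q/∂x - ∂P/∂y = 1 - 6*y.
Integrating over R: integral_0^1 integral_0^1 (1 - 6*y) dx dy = -2.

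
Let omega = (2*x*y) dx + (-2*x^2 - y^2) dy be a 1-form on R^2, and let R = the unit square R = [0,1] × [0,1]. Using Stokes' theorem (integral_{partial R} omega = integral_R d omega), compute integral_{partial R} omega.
integral_(partial R) omega = -3

Stokes: integral_partial_R omega = integral_R d omega with d omega = (∂Q/∂x - ∂P/∂y) dx ∧ dy.
  ∂Q/∂x = -4*x
  ∂P/∂y = 2*x
  integrand = ∂Q/∂x - ∂P/∂y = -6*x.
Integrating over R: integral_0^1 integral_0^1 (-6*x) dx dy = -3.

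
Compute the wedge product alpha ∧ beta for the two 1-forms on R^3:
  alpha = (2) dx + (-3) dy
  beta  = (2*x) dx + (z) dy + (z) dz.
alpha ∧ beta = (6*x + 2*z) dx ∧ dy + (2*z) dx ∧ dz + (-3*z) dy ∧ dz

Distribute the wedge, using dx_i ∧ dx_j = -dx_j ∧ dx_i and dx_i ∧ dx_i = 0. For each pair (i, j) with i < j, the coefficient of dx_i ∧ dx_j in alpha ∧ beta is (alpha_i * beta_j - alpha_j * beta_i). Collecting: alpha ∧ beta = (6*x + 2*z) dx ∧ dy + (2*z) dx ∧ dz + (-3*z) dy ∧ dz.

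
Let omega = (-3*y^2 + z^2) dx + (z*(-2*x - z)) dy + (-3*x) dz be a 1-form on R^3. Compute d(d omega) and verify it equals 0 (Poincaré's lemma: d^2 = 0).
d(d omega) = 0

Step 1: d omega = sum_{i<j} (∂f_j/∂x_i - ∂f_i/∂x_j) dx_i ∧ dx_j:
  coeff of dx ∧ dy: 6*y - 2*z
  coeff of dx ∧ dz: -2*z - 3
  coeff of dy ∧ dz: 2*x + 2*z
Step 2: Apply d again to each 2-form coefficient. The only possible 3-form in R^3 is dx ∧ dy ∧ dz, with coefficient
  ∂(coeff of dy∧dz)/∂x - ∂(coeff of dx∧dz)/∂y + ∂(coeff of dx∧dy)/∂z
  = ∂/∂x (2*x + 2*z) - ∂/∂y (-2*z - 3) + ∂/∂z (6*y - 2*z).
Each of these terms simplifies to sums of mixed partials that cancel in pairs. The result is 0 (by equality of mixed partials for smooth functions — Schwarz / Clairaut).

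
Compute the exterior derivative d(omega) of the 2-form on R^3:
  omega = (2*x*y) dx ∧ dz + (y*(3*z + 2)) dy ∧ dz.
d(omega) = (-2*x) dx ∧ dy ∧ dz

For a 2-form omega = sum_{i<j} g_{ij} dx_i ∧ dx_j, the exterior derivative is
  d(omega) = sum_{i<j} d(g_{ij}) ∧ dx_i ∧ dx_j = sum_{i<j, k} (∂g_{ij}/∂x_k) dx_k ∧ dx_i ∧ dx_j.
Expand each term, using dx_k ∧ dx_i ∧ dx_j = sgn(permutation) dx_{(a)} ∧ dx_{(b)} ∧ dx_{(c)} with (a < b < c) sorted:
  d(2*x*y) includes (∂/∂y)(2*x*y) dy = (2*x) dy, which multiplied by dx ∧ dz gives (-2*x) dx ∧ dy ∧ dz
Collecting like 3-forms: d(omega) = (-2*x) dx ∧ dy ∧ dz.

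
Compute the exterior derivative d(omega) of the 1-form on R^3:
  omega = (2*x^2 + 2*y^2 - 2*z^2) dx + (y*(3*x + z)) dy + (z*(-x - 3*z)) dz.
d(omega) = (-y) dx ∧ dy + (3*z) dx ∧ dz + (-y) dy ∧ dz

For a 1-form omega = sum_i f_i dx_i, the exterior derivative is
  d(omega) = sum_{i < j} (∂f_j/∂x_i - ∂f_i/∂x_j) dx_i ∧ dx_j.
  coefficient of dx ∧ dy: ∂f_2/∂x - ∂f_1/∂y = ∂(y*(3*x + z))/∂x - ∂(2*x^2 + 2*y^2 - 2*z^2)/∂y = -y
  coefficient of dx ∧ dz: ∂f_3/∂x - ∂f_1/∂z = ∂(z*(-x - 3*z))/∂x - ∂(2*x^2 + 2*y^2 - 2*z^2)/∂z = 3*z
  coefficient of dy ∧ dz: ∂f_3/∂y - ∂f_2/∂z = ∂(z*(-x - 3*z))/∂y - ∂(y*(3*x + z))/∂z = -y
Assembling: d(omega) = (-y) dx ∧ dy + (3*z) dx ∧ dz + (-y) dy ∧ dz.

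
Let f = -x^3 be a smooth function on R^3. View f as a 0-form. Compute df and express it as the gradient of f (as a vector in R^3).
df = (-3*x^2) dx + (0) dy + (0) dz; grad f = (-3*x^2, 0, 0)

For a 0-form f, d f = (∂f/∂x) dx + (∂f/∂y) dy + (∂f/∂z) dz. The components of the vector representation are exactly the entries of grad f in Cartesian coordinates:
  ∂f/∂x = -3*x^2
  ∂f/∂y = 0
  ∂f/∂z = 0.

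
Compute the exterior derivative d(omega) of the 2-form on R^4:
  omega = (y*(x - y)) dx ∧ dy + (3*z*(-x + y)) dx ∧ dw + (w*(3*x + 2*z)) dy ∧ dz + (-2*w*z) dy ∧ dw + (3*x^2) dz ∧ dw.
d(omega) = (-3*z) dx ∧ dy ∧ dw + (9*x - 3*y) dx ∧ dz ∧ dw + (3*w) dx ∧ dy ∧ dz + (2*w + 3*x + 2*z) dy ∧ dz ∧ dw

For a 2-form omega = sum_{i<j} g_{ij} dx_i ∧ dx_j, the exterior derivative is
  d(omega) = sum_{i<j} d(g_{ij}) ∧ dx_i ∧ dx_j = sum_{i<j, k} (∂g_{ij}/∂x_k) dx_k ∧ dx_i ∧ dx_j.
Expand each term, using dx_k ∧ dx_i ∧ dx_j = sgn(permutation) dx_{(a)} ∧ dx_{(b)} ∧ dx_{(c)} with (a < b < c) sorted:
  d(3*z*(-x + y)) includes (∂/∂y)(3*z*(-x + y)) dy = (3*z) dy, which multiplied by dx ∧ dw gives (-3*z) dx ∧ dy ∧ dw
  d(3*z*(-x + y)) includes (∂/∂z)(3*z*(-x + y)) dz = (-3*x + 3*y) dz, which multiplied by dx ∧ dw gives (3*x - 3*y) dx ∧ dz ∧ dw
  d(w*(3*x + 2*z)) includes (∂/∂x)(w*(3*x + 2*z)) dx = (3*w) dx, which multiplied by dy ∧ dz gives (3*w) dx ∧ dy ∧ dz
  d(w*(3*x + 2*z)) includes (∂/∂w)(w*(3*x + 2*z)) dw = (3*x + 2*z) dw, which multiplied by dy ∧ dz gives (3*x + 2*z) dy ∧ dz ∧ dw
  d(-2*w*z) includes (∂/∂z)(-2*w*z) dz = (-2*w) dz, which multiplied by dy ∧ dw gives (2*w) dy ∧ dz ∧ dw
  d(3*x^2) includes (∂/∂x)(3*x^2) dx = (6*x) dx, which multiplied by dz ∧ dw gives (6*x) dx ∧ dz ∧ dw
Collecting like 3-forms: d(omega) = (-3*z) dx ∧ dy ∧ dw + (9*x - 3*y) dx ∧ dz ∧ dw + (3*w) dx ∧ dy ∧ dz + (2*w + 3*x + 2*z) dy ∧ dz ∧ dw.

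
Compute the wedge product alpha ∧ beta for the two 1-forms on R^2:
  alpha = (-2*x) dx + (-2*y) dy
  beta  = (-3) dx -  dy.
alpha ∧ beta = (2*x - 6*y) dx ∧ dy

Distribute the wedge, using dx_i ∧ dx_j = -dx_j ∧ dx_i and dx_i ∧ dx_i = 0. For each pair (i, j) with i < j, the coefficient of dx_i ∧ dx_j in alpha ∧ beta is (alpha_i * beta_j - alpha_j * beta_i). Collecting: alpha ∧ beta = (2*x - 6*y) dx ∧ dy.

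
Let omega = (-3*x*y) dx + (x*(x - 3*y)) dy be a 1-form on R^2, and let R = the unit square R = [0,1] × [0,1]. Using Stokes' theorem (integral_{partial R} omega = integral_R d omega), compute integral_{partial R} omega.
integral_(partial R) omega = 1

Stokes: integral_partial_R omega = integral_R d omega with d omega = (∂Q/∂x - ∂P/∂y) dx ∧ dy.
  ∂Q/∂x = 2*x - 3*y
  ∂P/∂y = -3*x
  integrand = ∂Q/∂x - ∂P/∂y = 5*x - 3*y.
Integrating over R: integral_0^1 integral_0^1 (5*x - 3*y) dx dy = 1.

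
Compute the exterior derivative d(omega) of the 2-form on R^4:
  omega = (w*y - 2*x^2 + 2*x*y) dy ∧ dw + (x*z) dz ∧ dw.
d(omega) = (-4*x + 2*y) dx ∧ dy ∧ dw + (z) dx ∧ dz ∧ dw

For a 2-form omega = sum_{i<j} g_{ij} dx_i ∧ dx_j, the exterior derivative is
  d(omega) = sum_{i<j} d(g_{ij}) ∧ dx_i ∧ dx_j = sum_{i<j, k} (∂g_{ij}/∂x_k) dx_k ∧ dx_i ∧ dx_j.
Expand each term, using dx_k ∧ dx_i ∧ dx_j = sgn(permutation) dx_{(a)} ∧ dx_{(b)} ∧ dx_{(c)} with (a < b < c) sorted:
  d(w*y - 2*x^2 + 2*x*y) includes (∂/∂x)(w*y - 2*x^2 + 2*x*y) dx = (-4*x + 2*y) dx, which multiplied by dy ∧ dw gives (-4*x + 2*y) dx ∧ dy ∧ dw
  d(x*z) includes (∂/∂x)(x*z) dx = (z) dx, which multiplied by dz ∧ dw gives (z) dx ∧ dz ∧ dw
Collecting like 3-forms: d(omega) = (-4*x + 2*y) dx ∧ dy ∧ dw + (z) dx ∧ dz ∧ dw.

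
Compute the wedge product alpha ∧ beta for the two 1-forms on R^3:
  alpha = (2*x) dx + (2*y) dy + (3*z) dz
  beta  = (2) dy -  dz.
alpha ∧ beta = (4*x) dx ∧ dy + (-2*x) dx ∧ dz + (-2*y - 6*z) dy ∧ dz

Distribute the wedge, using dx_i ∧ dx_j = -dx_j ∧ dx_i and dx_i ∧ dx_i = 0. For each pair (i, j) with i < j, the coefficient of dx_i ∧ dx_j in alpha ∧ beta is (alpha_i * beta_j - alpha_j * beta_i). Collecting: alpha ∧ beta = (4*x) dx ∧ dy + (-2*x) dx ∧ dz + (-2*y - 6*z) dy ∧ dz.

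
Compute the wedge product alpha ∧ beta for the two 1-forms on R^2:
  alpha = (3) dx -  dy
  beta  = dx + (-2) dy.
alpha ∧ beta = (-5) dx ∧ dy

Distribute the wedge, using dx_i ∧ dx_j = -dx_j ∧ dx_i and dx_i ∧ dx_i = 0. For each pair (i, j) with i < j, the coefficient of dx_i ∧ dx_j in alpha ∧ beta is (alpha_i * beta_j - alpha_j * beta_i). Collecting: alpha ∧ beta = (-5) dx ∧ dy.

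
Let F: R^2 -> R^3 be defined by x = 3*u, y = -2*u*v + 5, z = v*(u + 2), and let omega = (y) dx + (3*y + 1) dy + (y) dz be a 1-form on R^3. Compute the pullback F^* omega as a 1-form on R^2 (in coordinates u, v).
F^* omega = (10*u*v^2 - 6*u*v - 27*v + 15) du + (10*u^2*v - 4*u*v - 27*u + 10) dv

Using F^*(f dg) = (f ∘ F) d(g ∘ F), substitute each coordinate x_i by F_i(u, v) in f_i, and replace dx_i by d F_i = (∂F_i/∂u) du + (∂F_i/∂v) dv.
  For the x component: f_1(F) = -2*u*v + 5; d F_1 = (3) du + (0) dv
  For the y component: f_2(F) = -6*u*v + 16; d F_2 = (-2*v) du + (-2*u) dv
  For the z component: f_3(F) = -2*u*v + 5; d F_3 = (v) du + (u + 2) dv
Combining and collecting du, dv coefficients:
  coeff of du: 10*u*v^2 - 6*u*v - 27*v + 15
  coeff of dv: 10*u^2*v - 4*u*v - 27*u + 10
F^* omega = (10*u*v^2 - 6*u*v - 27*v + 15) du + (10*u^2*v - 4*u*v - 27*u + 10) dv.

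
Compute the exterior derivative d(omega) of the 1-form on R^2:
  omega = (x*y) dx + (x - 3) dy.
d(omega) = (1 - x) dx ∧ dy

For a 1-form omega = sum_i f_i dx_i, the exterior derivative is
  d(omega) = sum_{i < j} (∂f_j/∂x_i - ∂f_i/∂x_j) dx_i ∧ dx_j.
  coefficient of dx ∧ dy: ∂f_2/∂x - ∂f_1/∂y = ∂(x - 3)/∂x - ∂(x*y)/∂y = 1 - x
Assembling: d(omega) = (1 - x) dx ∧ dy.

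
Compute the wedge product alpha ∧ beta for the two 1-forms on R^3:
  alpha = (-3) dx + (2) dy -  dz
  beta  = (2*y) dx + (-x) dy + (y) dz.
alpha ∧ beta = (3*x - 4*y) dx ∧ dy + (-y) dx ∧ dz + (-x + 2*y) dy ∧ dz

Distribute the wedge, using dx_i ∧ dx_j = -dx_j ∧ dx_i and dx_i ∧ dx_i = 0. For each pair (i, j) with i < j, the coefficient of dx_i ∧ dx_j in alpha ∧ beta is (alpha_i * beta_j - alpha_j * beta_i). Collecting: alpha ∧ beta = (3*x - 4*y) dx ∧ dy + (-y) dx ∧ dz + (-x + 2*y) dy ∧ dz.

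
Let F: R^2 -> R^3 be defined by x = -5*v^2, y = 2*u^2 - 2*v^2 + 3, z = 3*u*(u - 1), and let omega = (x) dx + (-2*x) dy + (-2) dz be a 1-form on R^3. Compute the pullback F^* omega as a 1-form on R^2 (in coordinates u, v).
F^* omega = (40*u*v^2 - 12*u + 6) du + (10*v^3) dv

Using F^*(f dg) = (f ∘ F) d(g ∘ F), substitute each coordinate x_i by F_i(u, v) in f_i, and replace dx_i by d F_i = (∂F_i/∂u) du + (∂F_i/∂v) dv.
  For the x component: f_1(F) = -5*v^2; d F_1 = (0) du + (-10*v) dv
  For the y component: f_2(F) = 10*v^2; d F_2 = (4*u) du + (-4*v) dv
  For the z component: f_3(F) = -2; d F_3 = (6*u - 3) du + (0) dv
Combining and collecting du, dv coefficients:
  coeff of du: 40*u*v^2 - 12*u + 6
  coeff of dv: 10*v^3
F^* omega = (40*u*v^2 - 12*u + 6) du + (10*v^3) dv.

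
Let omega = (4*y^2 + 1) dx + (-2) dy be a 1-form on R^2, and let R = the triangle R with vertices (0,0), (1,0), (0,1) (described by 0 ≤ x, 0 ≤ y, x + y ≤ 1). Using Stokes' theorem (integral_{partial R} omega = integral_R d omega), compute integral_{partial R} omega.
integral_(partial R) omega = -4/3

Stokes: integral_partial_R omega = integral_R d omega with d omega = (∂Q/∂x - ∂P/∂y) dx ∧ dy.
  ∂Q/∂x = 0
  ∂P/∂y = 8*y
  integrand = ∂Q/∂x - ∂P/∂y = -8*y.
Integrating over R: integral_0^1 integral_0^{1-x} (-8*y) dy dx = -4/3.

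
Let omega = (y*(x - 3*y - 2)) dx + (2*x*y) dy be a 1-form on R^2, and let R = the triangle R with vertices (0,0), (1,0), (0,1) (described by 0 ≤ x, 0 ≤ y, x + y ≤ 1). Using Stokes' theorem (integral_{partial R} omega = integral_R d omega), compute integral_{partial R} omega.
integral_(partial R) omega = 13/6

Stokes: integral_partial_R omega = integral_R d omega with d omega = (∂Q/∂x - ∂P/∂y) dx ∧ dy.
  ∂Q/∂x = 2*y
  ∂P/∂y = x - 6*y - 2
  integrand = ∂Q/∂x - ∂P/∂y = -x + 8*y + 2.
Integrating over R: integral_0^1 integral_0^{1-x} (-x + 8*y + 2) dy dx = 13/6.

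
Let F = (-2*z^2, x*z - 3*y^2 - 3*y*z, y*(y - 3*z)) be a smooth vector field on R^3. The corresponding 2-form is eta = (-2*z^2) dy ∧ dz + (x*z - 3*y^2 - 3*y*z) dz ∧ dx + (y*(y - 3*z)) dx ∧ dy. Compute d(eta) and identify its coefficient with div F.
d(eta) = (-9*y - 3*z) dx ∧ dy ∧ dz; div F = -9*y - 3*z

For a 2-form in R^3 of the form above, applying d gives a 3-form with coefficient ∂P/∂x + ∂Q/∂y + ∂R/∂z:
  ∂P/∂x = 0
  ∂Q/∂y = -6*y - 3*z
  ∂R/∂z = -3*y
Sum = -9*y - 3*z, which is exactly div F.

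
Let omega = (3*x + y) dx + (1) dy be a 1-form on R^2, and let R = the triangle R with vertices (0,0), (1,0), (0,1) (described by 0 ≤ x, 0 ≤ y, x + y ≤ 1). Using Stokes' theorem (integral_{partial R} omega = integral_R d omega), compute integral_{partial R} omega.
integral_(partial R) omega = -1/2

Stokes: integral_partial_R omega = integral_R d omega with d omega = (∂Q/∂x - ∂P/∂y) dx ∧ dy.
  ∂Q/∂x = 0
  ∂P/∂y = 1
  integrand = ∂Q/∂x - ∂P/∂y = -1.
Integrating over R: integral_0^1 integral_0^{1-x} (-1) dy dx = -1/2.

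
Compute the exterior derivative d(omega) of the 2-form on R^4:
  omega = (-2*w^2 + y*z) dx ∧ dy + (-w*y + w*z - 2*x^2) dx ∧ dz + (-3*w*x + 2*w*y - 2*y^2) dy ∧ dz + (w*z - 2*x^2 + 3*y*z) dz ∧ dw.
d(omega) = (-2*w + y) dx ∧ dy ∧ dz + (-4*w) dx ∧ dy ∧ dw + (-4*x - y + z) dx ∧ dz ∧ dw + (-3*x + 2*y + 3*z) dy ∧ dz ∧ dw

For a 2-form omega = sum_{i<j} g_{ij} dx_i ∧ dx_j, the exterior derivative is
  d(omega) = sum_{i<j} d(g_{ij}) ∧ dx_i ∧ dx_j = sum_{i<j, k} (∂g_{ij}/∂x_k) dx_k ∧ dx_i ∧ dx_j.
Expand each term, using dx_k ∧ dx_i ∧ dx_j = sgn(permutation) dx_{(a)} ∧ dx_{(b)} ∧ dx_{(c)} with (a < b < c) sorted:
  d(-2*w^2 + y*z) includes (∂/∂z)(-2*w^2 + y*z) dz = (y) dz, which multiplied by dx ∧ dy gives (y) dx ∧ dy ∧ dz
  d(-2*w^2 + y*z) includes (∂/∂w)(-2*w^2 + y*z) dw = (-4*w) dw, which multiplied by dx ∧ dy gives (-4*w) dx ∧ dy ∧ dw
  d(-w*y + w*z - 2*x^2) includes (∂/∂y)(-w*y + w*z - 2*x^2) dy = (-w) dy, which multiplied by dx ∧ dz gives (w) dx ∧ dy ∧ dz
  d(-w*y + w*z - 2*x^2) includes (∂/∂w)(-w*y + w*z - 2*x^2) dw = (-y + z) dw, which multiplied by dx ∧ dz gives (-y + z) dx ∧ dz ∧ dw
  d(-3*w*x + 2*w*y - 2*y^2) includes (∂/∂x)(-3*w*x + 2*w*y - 2*y^2) dx = (-3*w) dx, which multiplied by dy ∧ dz gives (-3*w) dx ∧ dy ∧ dz
  d(-3*w*x + 2*w*y - 2*y^2) includes (∂/∂w)(-3*w*x + 2*w*y - 2*y^2) dw = (-3*x + 2*y) dw, which multiplied by dy ∧ dz gives (-3*x + 2*y) dy ∧ dz ∧ dw
  d(w*z - 2*x^2 + 3*y*z) includes (∂/∂x)(w*z - 2*x^2 + 3*y*z) dx = (-4*x) dx, which multiplied by dz ∧ dw gives (-4*x) dx ∧ dz ∧ dw
  d(w*z - 2*x^2 + 3*y*z) includes (∂/∂y)(w*z - 2*x^2 + 3*y*z) dy = (3*z) dy, which multiplied by dz ∧ dw gives (3*z) dy ∧ dz ∧ dw
Collecting like 3-forms: d(omega) = (-2*w + y) dx ∧ dy ∧ dz + (-4*w) dx ∧ dy ∧ dw + (-4*x - y + z) dx ∧ dz ∧ dw + (-3*x + 2*y + 3*z) dy ∧ dz ∧ dw.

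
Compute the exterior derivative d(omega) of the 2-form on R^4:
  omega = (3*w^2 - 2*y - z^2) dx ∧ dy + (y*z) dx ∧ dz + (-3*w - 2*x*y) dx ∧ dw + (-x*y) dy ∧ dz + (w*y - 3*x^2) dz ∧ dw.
d(omega) = (-y - 3*z) dx ∧ dy ∧ dz + (6*w + 2*x) dx ∧ dy ∧ dw + (-6*x) dx ∧ dz ∧ dw + (w) dy ∧ dz ∧ dw

For a 2-form omega = sum_{i<j} g_{ij} dx_i ∧ dx_j, the exterior derivative is
  d(omega) = sum_{i<j} d(g_{ij}) ∧ dx_i ∧ dx_j = sum_{i<j, k} (∂g_{ij}/∂x_k) dx_k ∧ dx_i ∧ dx_j.
Expand each term, using dx_k ∧ dx_i ∧ dx_j = sgn(permutation) dx_{(a)} ∧ dx_{(b)} ∧ dx_{(c)} with (a < b < c) sorted:
  d(3*w^2 - 2*y - z^2) includes (∂/∂z)(3*w^2 - 2*y - z^2) dz = (-2*z) dz, which multiplied by dx ∧ dy gives (-2*z) dx ∧ dy ∧ dz
  d(3*w^2 - 2*y - z^2) includes (∂/∂w)(3*w^2 - 2*y - z^2) dw = (6*w) dw, which multiplied by dx ∧ dy gives (6*w) dx ∧ dy ∧ dw
  d(y*z) includes (∂/∂y)(y*z) dy = (z) dy, which multiplied by dx ∧ dz gives (-z) dx ∧ dy ∧ dz
  d(-3*w - 2*x*y) includes (∂/∂y)(-3*w - 2*x*y) dy = (-2*x) dy, which multiplied by dx ∧ dw gives (2*x) dx ∧ dy ∧ dw
  d(-x*y) includes (∂/∂x)(-x*y) dx = (-y) dx, which multiplied by dy ∧ dz gives (-y) dx ∧ dy ∧ dz
  d(w*y - 3*x^2) includes (∂/∂x)(w*y - 3*x^2) dx = (-6*x) dx, which multiplied by dz ∧ dw gives (-6*x) dx ∧ dz ∧ dw
  d(w*y - 3*x^2) includes (∂/∂y)(w*y - 3*x^2) dy = (w) dy, which multiplied by dz ∧ dw gives (w) dy ∧ dz ∧ dw
Collecting like 3-forms: d(omega) = (-y - 3*z) dx ∧ dy ∧ dz + (6*w + 2*x) dx ∧ dy ∧ dw + (-6*x) dx ∧ dz ∧ dw + (w) dy ∧ dz ∧ dw.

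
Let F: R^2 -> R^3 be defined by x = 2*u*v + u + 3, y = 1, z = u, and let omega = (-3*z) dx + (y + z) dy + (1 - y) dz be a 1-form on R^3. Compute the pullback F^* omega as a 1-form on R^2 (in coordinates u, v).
F^* omega = (3*u*(-2*v - 1)) du + (-6*u^2) dv

Using F^*(f dg) = (f ∘ F) d(g ∘ F), substitute each coordinate x_i by F_i(u, v) in f_i, and replace dx_i by d F_i = (∂F_i/∂u) du + (∂F_i/∂v) dv.
  For the x component: f_1(F) = -3*u; d F_1 = (2*v + 1) du + (2*u) dv
  For the y component: f_2(F) = u + 1; d F_2 = (0) du + (0) dv
  For the z component: f_3(F) = 0; d F_3 = (1) du + (0) dv
Combining and collecting du, dv coefficients:
  coeff of du: 3*u*(-2*v - 1)
  coeff of dv: -6*u^2
F^* omega = (3*u*(-2*v - 1)) du + (-6*u^2) dv.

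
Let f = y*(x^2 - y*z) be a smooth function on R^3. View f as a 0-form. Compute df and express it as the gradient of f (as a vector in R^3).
df = (2*x*y) dx + (x^2 - 2*y*z) dy + (-y^2) dz; grad f = (2*x*y, x^2 - 2*y*z, -y^2)

For a 0-form f, d f = (∂f/∂x) dx + (∂f/∂y) dy + (∂f/∂z) dz. The components of the vector representation are exactly the entries of grad f in Cartesian coordinates:
  ∂f/∂x = 2*x*y
  ∂f/∂y = x^2 - 2*y*z
  ∂f/∂z = -y^2.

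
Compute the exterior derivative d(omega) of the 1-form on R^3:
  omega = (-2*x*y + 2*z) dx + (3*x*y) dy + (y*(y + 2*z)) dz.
d(omega) = (2*x + 3*y) dx ∧ dy + (-2) dx ∧ dz + (2*y + 2*z) dy ∧ dz

For a 1-form omega = sum_i f_i dx_i, the exterior derivative is
  d(omega) = sum_{i < j} (∂f_j/∂x_i - ∂f_i/∂x_j) dx_i ∧ dx_j.
  coefficient of dx ∧ dy: ∂f_2/∂x - ∂f_1/∂y = ∂(3*x*y)/∂x - ∂(-2*x*y + 2*z)/∂y = 2*x + 3*y
  coefficient of dx ∧ dz: ∂f_3/∂x - ∂f_1/∂z = ∂(y*(y + 2*z))/∂x - ∂(-2*x*y + 2*z)/∂z = -2
  coefficient of dy ∧ dz: ∂f_3/∂y - ∂f_2/∂z = ∂(y*(y + 2*z))/∂y - ∂(3*x*y)/∂z = 2*y + 2*z
Assembling: d(omega) = (2*x + 3*y) dx ∧ dy + (-2) dx ∧ dz + (2*y + 2*z) dy ∧ dz.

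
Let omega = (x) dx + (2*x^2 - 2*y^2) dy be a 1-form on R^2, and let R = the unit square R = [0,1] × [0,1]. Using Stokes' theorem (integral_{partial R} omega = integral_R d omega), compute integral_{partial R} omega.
integral_(partial R) omega = 2

Stokes: integral_partial_R omega = integral_R d omega with d omega = (∂Q/∂x - ∂P/∂y) dx ∧ dy.
  ∂Q/∂x = 4*x
  ∂P/∂y = 0
  integrand = ∂Q/∂x - ∂P/∂y = 4*x.
Integrating over R: integral_0^1 integral_0^1 (4*x) dx dy = 2.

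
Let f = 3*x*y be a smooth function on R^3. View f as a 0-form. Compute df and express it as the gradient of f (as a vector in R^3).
df = (3*y) dx + (3*x) dy + (0) dz; grad f = (3*y, 3*x, 0)

For a 0-form f, d f = (∂f/∂x) dx + (∂f/∂y) dy + (∂f/∂z) dz. The components of the vector representation are exactly the entries of grad f in Cartesian coordinates:
  ∂f/∂x = 3*y
  ∂f/∂y = 3*x
  ∂f/∂z = 0.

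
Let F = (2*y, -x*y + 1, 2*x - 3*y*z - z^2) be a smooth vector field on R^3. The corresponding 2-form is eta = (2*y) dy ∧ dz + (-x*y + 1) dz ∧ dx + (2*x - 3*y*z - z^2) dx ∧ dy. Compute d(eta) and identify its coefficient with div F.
d(eta) = (-x - 3*y - 2*z) dx ∧ dy ∧ dz; div F = -x - 3*y - 2*z

For a 2-form in R^3 of the form above, applying d gives a 3-form with coefficient ∂P/∂x + ∂Q/∂y + ∂R/∂z:
  ∂P/∂x = 0
  ∂Q/∂y = -x
  ∂R/∂z = -3*y - 2*z
Sum = -x - 3*y - 2*z, which is exactly div F.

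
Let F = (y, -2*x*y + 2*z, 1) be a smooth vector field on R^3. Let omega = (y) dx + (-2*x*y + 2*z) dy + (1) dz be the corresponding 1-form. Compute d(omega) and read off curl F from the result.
d(omega) = (-2) dy ∧ dz + (0) dz ∧ dx + (-2*y - 1) dx ∧ dy; curl F = (-2, 0, -2*y - 1)

d omega = sum_{i<j} (∂f_j/∂x_i - ∂f_i/∂x_j) dx_i ∧ dx_j. Under the identification (dy ∧ dz, dz ∧ dx, dx ∧ dy) ↔ (e_x, e_y, e_z), the coefficients are exactly the components of curl F. Compute:
  ∂R/∂y - ∂Q/∂z = (0) - (2) = -2
  ∂P/∂z - ∂R/∂x = (0) - (0) = 0
  ∂Q/∂x - ∂P/∂y = (-2*y) - (1) = -2*y - 1.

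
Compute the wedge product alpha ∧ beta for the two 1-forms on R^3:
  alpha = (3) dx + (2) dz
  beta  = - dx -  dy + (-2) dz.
alpha ∧ beta = (-3) dx ∧ dy + (-4) dx ∧ dz + (2) dy ∧ dz

Distribute the wedge, using dx_i ∧ dx_j = -dx_j ∧ dx_i and dx_i ∧ dx_i = 0. For each pair (i, j) with i < j, the coefficient of dx_i ∧ dx_j in alpha ∧ beta is (alpha_i * beta_j - alpha_j * beta_i). Collecting: alpha ∧ beta = (-3) dx ∧ dy + (-4) dx ∧ dz + (2) dy ∧ dz.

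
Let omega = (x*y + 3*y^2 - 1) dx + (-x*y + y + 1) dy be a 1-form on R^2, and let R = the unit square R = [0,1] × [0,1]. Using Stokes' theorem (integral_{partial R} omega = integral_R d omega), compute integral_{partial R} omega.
integral_(partial R) omega = -4

Stokes: integral_partial_R omega = integral_R d omega with d omega = (∂Q/∂x - ∂P/∂y) dx ∧ dy.
  ∂Q/∂x = -y
  ∂P/∂y = x + 6*y
  integrand = ∂Q/∂x - ∂P/∂y = -x - 7*y.
Integrating over R: integral_0^1 integral_0^1 (-x - 7*y) dx dy = -4.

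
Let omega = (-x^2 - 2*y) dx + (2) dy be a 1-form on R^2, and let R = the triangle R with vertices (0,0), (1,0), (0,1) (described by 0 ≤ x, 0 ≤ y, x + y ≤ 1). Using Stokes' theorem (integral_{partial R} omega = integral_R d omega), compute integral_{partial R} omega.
integral_(partial R) omega = 1

Stokes: integral_partial_R omega = integral_R d omega with d omega = (∂Q/∂x - ∂P/∂y) dx ∧ dy.
  ∂Q/∂x = 0
  ∂P/∂y = -2
  integrand = ∂Q/∂x - ∂P/∂y = 2.
Integrating over R: integral_0^1 integral_0^{1-x} (2) dy dx = 1.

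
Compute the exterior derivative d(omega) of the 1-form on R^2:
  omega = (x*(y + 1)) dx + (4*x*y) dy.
d(omega) = (-x + 4*y) dx ∧ dy

For a 1-form omega = sum_i f_i dx_i, the exterior derivative is
  d(omega) = sum_{i < j} (∂f_j/∂x_i - ∂f_i/∂x_j) dx_i ∧ dx_j.
  coefficient of dx ∧ dy: ∂f_2/∂x - ∂f_1/∂y = ∂(4*x*y)/∂x - ∂(x*(y + 1))/∂y = -x + 4*y
Assembling: d(omega) = (-x + 4*y) dx ∧ dy.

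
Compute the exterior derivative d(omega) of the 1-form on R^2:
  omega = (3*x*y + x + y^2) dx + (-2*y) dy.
d(omega) = (-3*x - 2*y) dx ∧ dy

For a 1-form omega = sum_i f_i dx_i, the exterior derivative is
  d(omega) = sum_{i < j} (∂f_j/∂x_i - ∂f_i/∂x_j) dx_i ∧ dx_j.
  coefficient of dx ∧ dy: ∂f_2/∂x - ∂f_1/∂y = ∂(-2*y)/∂x - ∂(3*x*y + x + y^2)/∂y = -3*x - 2*y
Assembling: d(omega) = (-3*x - 2*y) dx ∧ dy.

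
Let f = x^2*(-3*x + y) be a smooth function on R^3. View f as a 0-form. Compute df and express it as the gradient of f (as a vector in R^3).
df = (x*(-9*x + 2*y)) dx + (x^2) dy + (0) dz; grad f = (x*(-9*x + 2*y), x^2, 0)

For a 0-form f, d f = (∂f/∂x) dx + (∂f/∂y) dy + (∂f/∂z) dz. The components of the vector representation are exactly the entries of grad f in Cartesian coordinates:
  ∂f/∂x = x*(-9*x + 2*y)
  ∂f/∂y = x^2
  ∂f/∂z = 0.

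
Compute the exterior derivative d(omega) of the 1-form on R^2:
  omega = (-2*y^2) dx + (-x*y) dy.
d(omega) = (3*y) dx ∧ dy

For a 1-form omega = sum_i f_i dx_i, the exterior derivative is
  d(omega) = sum_{i < j} (∂f_j/∂x_i - ∂f_i/∂x_j) dx_i ∧ dx_j.
  coefficient of dx ∧ dy: ∂f_2/∂x - ∂f_1/∂y = ∂(-x*y)/∂x - ∂(-2*y^2)/∂y = 3*y
Assembling: d(omega) = (3*y) dx ∧ dy.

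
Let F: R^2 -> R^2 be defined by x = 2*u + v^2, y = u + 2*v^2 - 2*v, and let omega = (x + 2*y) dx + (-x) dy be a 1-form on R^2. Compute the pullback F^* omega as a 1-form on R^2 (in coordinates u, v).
F^* omega = (6*u + 9*v^2 - 8*v) du + (4*u + 6*v^3 - 6*v^2) dv

Using F^*(f dg) = (f ∘ F) d(g ∘ F), substitute each coordinate x_i by F_i(u, v) in f_i, and replace dx_i by d F_i = (∂F_i/∂u) du + (∂F_i/∂v) dv.
  For the x component: f_1(F) = 4*u + 5*v^2 - 4*v; d F_1 = (2) du + (2*v) dv
  For the y component: f_2(F) = -2*u - v^2; d F_2 = (1) du + (4*v - 2) dv
Combining and collecting du, dv coefficients:
  coeff of du: 6*u + 9*v^2 - 8*v
  coeff of dv: 4*u + 6*v^3 - 6*v^2
F^* omega = (6*u + 9*v^2 - 8*v) du + (4*u + 6*v^3 - 6*v^2) dv.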